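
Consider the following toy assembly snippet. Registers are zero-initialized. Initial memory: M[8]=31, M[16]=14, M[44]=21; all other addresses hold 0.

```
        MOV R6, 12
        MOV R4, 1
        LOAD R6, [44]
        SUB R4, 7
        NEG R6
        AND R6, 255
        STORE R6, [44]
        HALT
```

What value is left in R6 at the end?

after MOV R6, 12: R6=12
after MOV R4, 1: R4=1
after LOAD R6, [44]: R6=M[44]=21
after SUB R4, 7: R4=1-7=-6
after NEG R6: R6=-(21)=-21
after AND R6, 255: R6=(-21)&255=235
STORE R6, [44] → M[44]=235
halt.

235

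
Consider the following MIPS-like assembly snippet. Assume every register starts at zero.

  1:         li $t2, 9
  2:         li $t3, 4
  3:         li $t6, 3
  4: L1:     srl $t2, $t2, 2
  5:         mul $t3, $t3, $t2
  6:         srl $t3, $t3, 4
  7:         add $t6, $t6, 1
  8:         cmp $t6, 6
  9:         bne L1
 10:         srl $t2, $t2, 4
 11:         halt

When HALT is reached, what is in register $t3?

li $t2, 9 → $t2=9
li $t3, 4 → $t3=4
li $t6, 3 → $t6=3
srl $t2, $t2, 2 → $t2=9>>2=2
mul $t3, $t3, $t2 → $t3=4*2=8
srl $t3, $t3, 4 → $t3=8>>4=0
add $t6, $t6, 1 → $t6=3+1=4
cmp $t6, 6  (cmp 4,6)
bne L1: taken
srl $t2, $t2, 2 → $t2=2>>2=0
mul $t3, $t3, $t2 → $t3=0*0=0
srl $t3, $t3, 4 → $t3=0>>4=0
add $t6, $t6, 1 → $t6=4+1=5
cmp $t6, 6  (cmp 5,6)
bne L1: taken
srl $t2, $t2, 2 → $t2=0>>2=0
mul $t3, $t3, $t2 → $t3=0*0=0
srl $t3, $t3, 4 → $t3=0>>4=0
add $t6, $t6, 1 → $t6=5+1=6
cmp $t6, 6  (cmp 6,6)
bne L1: not taken
srl $t2, $t2, 4 → $t2=0>>4=0
halt.

0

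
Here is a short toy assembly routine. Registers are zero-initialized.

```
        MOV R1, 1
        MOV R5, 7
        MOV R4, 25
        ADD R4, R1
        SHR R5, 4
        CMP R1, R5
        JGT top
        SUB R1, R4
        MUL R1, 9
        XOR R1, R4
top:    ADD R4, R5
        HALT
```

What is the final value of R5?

after MOV R1, 1: R1=1
after MOV R5, 7: R5=7
after MOV R4, 25: R4=25
after ADD R4, R1: R4=25+1=26
after SHR R5, 4: R5=7>>4=0
CMP R1, R5  (cmp 1,0)
JGT top: taken
after ADD R4, R5: R4=26+0=26
halt.

0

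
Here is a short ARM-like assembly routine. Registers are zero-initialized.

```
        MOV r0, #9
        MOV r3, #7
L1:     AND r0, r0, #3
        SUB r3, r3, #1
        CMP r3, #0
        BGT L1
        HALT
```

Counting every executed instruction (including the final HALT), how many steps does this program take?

MOV r0, #9 → r0=9
MOV r3, #7 → r3=7
AND r0, r0, #3 → r0=9&3=1
SUB r3, r3, #1 → r3=7-1=6
CMP r3, #0  (cmp 6,0)
BGT L1: taken
AND r0, r0, #3 → r0=1&3=1
SUB r3, r3, #1 → r3=6-1=5
CMP r3, #0  (cmp 5,0)
BGT L1: taken
AND r0, r0, #3 → r0=1&3=1
SUB r3, r3, #1 → r3=5-1=4
CMP r3, #0  (cmp 4,0)
BGT L1: taken
AND r0, r0, #3 → r0=1&3=1
SUB r3, r3, #1 → r3=4-1=3
CMP r3, #0  (cmp 3,0)
BGT L1: taken
AND r0, r0, #3 → r0=1&3=1
SUB r3, r3, #1 → r3=3-1=2
CMP r3, #0  (cmp 2,0)
BGT L1: taken
AND r0, r0, #3 → r0=1&3=1
SUB r3, r3, #1 → r3=2-1=1
CMP r3, #0  (cmp 1,0)
BGT L1: taken
AND r0, r0, #3 → r0=1&3=1
SUB r3, r3, #1 → r3=1-1=0
CMP r3, #0  (cmp 0,0)
BGT L1: not taken
halt.
Total executed instructions: 31.

31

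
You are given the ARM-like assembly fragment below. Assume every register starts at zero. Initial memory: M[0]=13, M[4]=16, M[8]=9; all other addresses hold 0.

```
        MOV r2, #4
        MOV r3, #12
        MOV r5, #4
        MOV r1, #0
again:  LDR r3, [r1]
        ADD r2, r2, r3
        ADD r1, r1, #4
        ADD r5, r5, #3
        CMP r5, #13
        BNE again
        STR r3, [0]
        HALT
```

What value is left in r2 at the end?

MOV r2, #4 → r2=4
MOV r3, #12 → r3=12
MOV r5, #4 → r5=4
MOV r1, #0 → r1=0
LDR r3, [r1] → r3=M[0]=13
ADD r2, r2, r3 → r2=4+13=17
ADD r1, r1, #4 → r1=0+4=4
ADD r5, r5, #3 → r5=4+3=7
CMP r5, #13  (cmp 7,13)
BNE again: taken
LDR r3, [r1] → r3=M[4]=16
ADD r2, r2, r3 → r2=17+16=33
ADD r1, r1, #4 → r1=4+4=8
ADD r5, r5, #3 → r5=7+3=10
CMP r5, #13  (cmp 10,13)
BNE again: taken
LDR r3, [r1] → r3=M[8]=9
ADD r2, r2, r3 → r2=33+9=42
ADD r1, r1, #4 → r1=8+4=12
ADD r5, r5, #3 → r5=10+3=13
CMP r5, #13  (cmp 13,13)
BNE again: not taken
STR r3, [0] → M[0]=9
halt.

42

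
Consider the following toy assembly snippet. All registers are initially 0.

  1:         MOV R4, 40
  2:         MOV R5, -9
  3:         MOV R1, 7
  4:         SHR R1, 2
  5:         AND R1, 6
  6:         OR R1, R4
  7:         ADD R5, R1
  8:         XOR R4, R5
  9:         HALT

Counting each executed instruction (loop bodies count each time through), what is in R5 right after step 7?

R4=40
R5=-9
R1=7
R1=7>>2=1
R1=1&6=0
R1=0|40=40
R5=(-9)+40=31
After step 7: R5 = 31.

31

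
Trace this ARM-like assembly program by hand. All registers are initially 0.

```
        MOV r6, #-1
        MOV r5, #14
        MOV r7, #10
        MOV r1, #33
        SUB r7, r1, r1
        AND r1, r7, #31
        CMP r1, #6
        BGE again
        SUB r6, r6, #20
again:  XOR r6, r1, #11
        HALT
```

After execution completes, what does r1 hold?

r6=-1
r5=14
r7=10
r1=33
r7=33-33=0
r1=0&31=0
CMP r1, #6  (cmp 0,6)
BGE again: not taken
r6=(-1)-20=-21
r6=0^11=11
halt.

0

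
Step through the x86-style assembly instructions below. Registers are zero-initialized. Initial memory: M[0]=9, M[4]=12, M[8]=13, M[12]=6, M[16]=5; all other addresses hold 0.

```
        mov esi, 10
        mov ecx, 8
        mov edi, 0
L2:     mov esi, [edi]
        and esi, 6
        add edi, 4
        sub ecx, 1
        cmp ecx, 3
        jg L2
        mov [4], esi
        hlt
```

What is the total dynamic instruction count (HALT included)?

35

esi=10
ecx=8
edi=0
esi=M[0]=9
esi=9&6=0
edi=0+4=4
ecx=8-1=7
cmp ecx, 3  (cmp 7,3)
jg L2: taken
esi=M[4]=12
esi=12&6=4
edi=4+4=8
ecx=7-1=6
cmp ecx, 3  (cmp 6,3)
jg L2: taken
esi=M[8]=13
esi=13&6=4
edi=8+4=12
ecx=6-1=5
cmp ecx, 3  (cmp 5,3)
jg L2: taken
esi=M[12]=6
esi=6&6=6
edi=12+4=16
ecx=5-1=4
cmp ecx, 3  (cmp 4,3)
jg L2: taken
esi=M[16]=5
esi=5&6=4
edi=16+4=20
ecx=4-1=3
cmp ecx, 3  (cmp 3,3)
jg L2: not taken
mov [4], esi → M[4]=4
halt.
Total executed instructions: 35.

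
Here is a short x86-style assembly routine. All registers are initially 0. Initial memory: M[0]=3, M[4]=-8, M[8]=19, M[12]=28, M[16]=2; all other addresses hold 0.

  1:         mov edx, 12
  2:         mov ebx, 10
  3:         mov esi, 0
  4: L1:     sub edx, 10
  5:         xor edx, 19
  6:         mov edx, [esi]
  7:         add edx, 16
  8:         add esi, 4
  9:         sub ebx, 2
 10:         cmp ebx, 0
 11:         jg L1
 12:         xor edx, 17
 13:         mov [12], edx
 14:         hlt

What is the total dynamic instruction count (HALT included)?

46

mov edx, 12 → edx=12
mov ebx, 10 → ebx=10
mov esi, 0 → esi=0
sub edx, 10 → edx=12-10=2
xor edx, 19 → edx=2^19=17
mov edx, [esi] → edx=M[0]=3
add edx, 16 → edx=3+16=19
add esi, 4 → esi=0+4=4
sub ebx, 2 → ebx=10-2=8
cmp ebx, 0  (cmp 8,0)
jg L1: taken
sub edx, 10 → edx=19-10=9
xor edx, 19 → edx=9^19=26
mov edx, [esi] → edx=M[4]=-8
add edx, 16 → edx=(-8)+16=8
add esi, 4 → esi=4+4=8
sub ebx, 2 → ebx=8-2=6
cmp ebx, 0  (cmp 6,0)
jg L1: taken
sub edx, 10 → edx=8-10=-2
xor edx, 19 → edx=(-2)^19=-19
mov edx, [esi] → edx=M[8]=19
add edx, 16 → edx=19+16=35
add esi, 4 → esi=8+4=12
sub ebx, 2 → ebx=6-2=4
cmp ebx, 0  (cmp 4,0)
jg L1: taken
sub edx, 10 → edx=35-10=25
xor edx, 19 → edx=25^19=10
mov edx, [esi] → edx=M[12]=28
add edx, 16 → edx=28+16=44
add esi, 4 → esi=12+4=16
sub ebx, 2 → ebx=4-2=2
cmp ebx, 0  (cmp 2,0)
jg L1: taken
sub edx, 10 → edx=44-10=34
xor edx, 19 → edx=34^19=49
mov edx, [esi] → edx=M[16]=2
add edx, 16 → edx=2+16=18
add esi, 4 → esi=16+4=20
sub ebx, 2 → ebx=2-2=0
cmp ebx, 0  (cmp 0,0)
jg L1: not taken
xor edx, 17 → edx=18^17=3
mov [12], edx → M[12]=3
halt.
Total executed instructions: 46.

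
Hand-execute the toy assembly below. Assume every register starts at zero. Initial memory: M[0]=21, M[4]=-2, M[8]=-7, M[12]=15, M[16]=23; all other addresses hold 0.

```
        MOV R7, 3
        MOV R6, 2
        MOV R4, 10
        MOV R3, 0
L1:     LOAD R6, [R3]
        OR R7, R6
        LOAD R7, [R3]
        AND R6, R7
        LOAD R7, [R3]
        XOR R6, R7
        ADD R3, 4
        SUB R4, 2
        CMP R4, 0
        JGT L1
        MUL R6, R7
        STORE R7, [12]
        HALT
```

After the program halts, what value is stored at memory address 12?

23

MOV R7, 3 → R7=3
MOV R6, 2 → R6=2
MOV R4, 10 → R4=10
MOV R3, 0 → R3=0
LOAD R6, [R3] → R6=M[0]=21
OR R7, R6 → R7=3|21=23
LOAD R7, [R3] → R7=M[0]=21
AND R6, R7 → R6=21&21=21
LOAD R7, [R3] → R7=M[0]=21
XOR R6, R7 → R6=21^21=0
ADD R3, 4 → R3=0+4=4
SUB R4, 2 → R4=10-2=8
CMP R4, 0  (cmp 8,0)
JGT L1: taken
LOAD R6, [R3] → R6=M[4]=-2
OR R7, R6 → R7=21|(-2)=-1
LOAD R7, [R3] → R7=M[4]=-2
AND R6, R7 → R6=(-2)&(-2)=-2
LOAD R7, [R3] → R7=M[4]=-2
XOR R6, R7 → R6=(-2)^(-2)=0
ADD R3, 4 → R3=4+4=8
SUB R4, 2 → R4=8-2=6
CMP R4, 0  (cmp 6,0)
JGT L1: taken
LOAD R6, [R3] → R6=M[8]=-7
OR R7, R6 → R7=(-2)|(-7)=-1
LOAD R7, [R3] → R7=M[8]=-7
AND R6, R7 → R6=(-7)&(-7)=-7
LOAD R7, [R3] → R7=M[8]=-7
XOR R6, R7 → R6=(-7)^(-7)=0
ADD R3, 4 → R3=8+4=12
SUB R4, 2 → R4=6-2=4
CMP R4, 0  (cmp 4,0)
JGT L1: taken
LOAD R6, [R3] → R6=M[12]=15
OR R7, R6 → R7=(-7)|15=-1
LOAD R7, [R3] → R7=M[12]=15
AND R6, R7 → R6=15&15=15
LOAD R7, [R3] → R7=M[12]=15
XOR R6, R7 → R6=15^15=0
ADD R3, 4 → R3=12+4=16
SUB R4, 2 → R4=4-2=2
CMP R4, 0  (cmp 2,0)
JGT L1: taken
LOAD R6, [R3] → R6=M[16]=23
OR R7, R6 → R7=15|23=31
LOAD R7, [R3] → R7=M[16]=23
AND R6, R7 → R6=23&23=23
LOAD R7, [R3] → R7=M[16]=23
XOR R6, R7 → R6=23^23=0
ADD R3, 4 → R3=16+4=20
SUB R4, 2 → R4=2-2=0
CMP R4, 0  (cmp 0,0)
JGT L1: not taken
MUL R6, R7 → R6=0*23=0
STORE R7, [12] → M[12]=23
halt.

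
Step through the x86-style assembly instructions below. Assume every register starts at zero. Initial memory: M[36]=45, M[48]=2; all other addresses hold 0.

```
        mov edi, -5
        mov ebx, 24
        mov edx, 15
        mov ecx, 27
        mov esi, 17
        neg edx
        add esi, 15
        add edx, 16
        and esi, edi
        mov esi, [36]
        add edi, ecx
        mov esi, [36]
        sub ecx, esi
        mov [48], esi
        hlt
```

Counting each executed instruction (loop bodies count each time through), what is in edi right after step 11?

after mov edi, -5: edi=-5
after mov ebx, 24: ebx=24
after mov edx, 15: edx=15
after mov ecx, 27: ecx=27
after mov esi, 17: esi=17
after neg edx: edx=-(15)=-15
after add esi, 15: esi=17+15=32
after add edx, 16: edx=(-15)+16=1
after and esi, edi: esi=32&(-5)=32
after mov esi, [36]: esi=M[36]=45
after add edi, ecx: edi=(-5)+27=22
After step 11: edi = 22.

22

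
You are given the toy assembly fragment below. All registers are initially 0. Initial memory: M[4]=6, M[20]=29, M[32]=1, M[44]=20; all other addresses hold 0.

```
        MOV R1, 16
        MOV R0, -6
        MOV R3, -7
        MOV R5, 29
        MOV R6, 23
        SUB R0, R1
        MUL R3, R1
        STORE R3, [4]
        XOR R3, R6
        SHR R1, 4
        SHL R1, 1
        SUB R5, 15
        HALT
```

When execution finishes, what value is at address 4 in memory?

R1=16
R0=-6
R3=-7
R5=29
R6=23
R0=(-6)-16=-22
R3=(-7)*16=-112
STORE R3, [4] → M[4]=-112
R3=(-112)^23=-121
R1=16>>4=1
R1=1<<1=2
R5=29-15=14
halt.

-112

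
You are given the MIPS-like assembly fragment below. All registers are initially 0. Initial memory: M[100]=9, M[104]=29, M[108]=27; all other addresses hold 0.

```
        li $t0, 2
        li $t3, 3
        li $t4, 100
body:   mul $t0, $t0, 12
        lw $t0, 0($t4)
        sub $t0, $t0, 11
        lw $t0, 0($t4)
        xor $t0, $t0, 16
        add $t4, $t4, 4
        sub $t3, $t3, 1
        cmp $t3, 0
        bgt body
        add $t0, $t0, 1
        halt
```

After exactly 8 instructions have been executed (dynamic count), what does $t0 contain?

25

li $t0, 2 → $t0=2
li $t3, 3 → $t3=3
li $t4, 100 → $t4=100
mul $t0, $t0, 12 → $t0=2*12=24
lw $t0, 0($t4) → $t0=M[100]=9
sub $t0, $t0, 11 → $t0=9-11=-2
lw $t0, 0($t4) → $t0=M[100]=9
xor $t0, $t0, 16 → $t0=9^16=25
After step 8: $t0 = 25.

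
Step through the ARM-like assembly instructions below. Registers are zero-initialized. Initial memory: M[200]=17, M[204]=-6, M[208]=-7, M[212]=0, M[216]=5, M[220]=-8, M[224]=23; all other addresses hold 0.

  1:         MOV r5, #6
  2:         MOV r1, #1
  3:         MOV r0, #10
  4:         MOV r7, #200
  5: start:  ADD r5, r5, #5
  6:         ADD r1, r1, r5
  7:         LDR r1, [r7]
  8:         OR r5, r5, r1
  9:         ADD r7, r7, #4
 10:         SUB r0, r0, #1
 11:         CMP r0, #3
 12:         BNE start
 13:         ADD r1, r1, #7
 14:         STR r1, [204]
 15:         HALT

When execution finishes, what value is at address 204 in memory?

30

r5=6
r1=1
r0=10
r7=200
r5=6+5=11
r1=1+11=12
r1=M[200]=17
r5=11|17=27
r7=200+4=204
r0=10-1=9
CMP r0, #3  (cmp 9,3)
BNE start: taken
r5=27+5=32
r1=17+32=49
r1=M[204]=-6
r5=32|(-6)=-6
r7=204+4=208
r0=9-1=8
CMP r0, #3  (cmp 8,3)
BNE start: taken
r5=(-6)+5=-1
r1=(-6)+(-1)=-7
r1=M[208]=-7
r5=(-1)|(-7)=-1
r7=208+4=212
r0=8-1=7
CMP r0, #3  (cmp 7,3)
BNE start: taken
r5=(-1)+5=4
r1=(-7)+4=-3
r1=M[212]=0
r5=4|0=4
r7=212+4=216
r0=7-1=6
CMP r0, #3  (cmp 6,3)
BNE start: taken
r5=4+5=9
r1=0+9=9
r1=M[216]=5
r5=9|5=13
r7=216+4=220
r0=6-1=5
CMP r0, #3  (cmp 5,3)
BNE start: taken
r5=13+5=18
r1=5+18=23
r1=M[220]=-8
r5=18|(-8)=-6
r7=220+4=224
r0=5-1=4
CMP r0, #3  (cmp 4,3)
BNE start: taken
r5=(-6)+5=-1
r1=(-8)+(-1)=-9
r1=M[224]=23
r5=(-1)|23=-1
r7=224+4=228
r0=4-1=3
CMP r0, #3  (cmp 3,3)
BNE start: not taken
r1=23+7=30
STR r1, [204] → M[204]=30
halt.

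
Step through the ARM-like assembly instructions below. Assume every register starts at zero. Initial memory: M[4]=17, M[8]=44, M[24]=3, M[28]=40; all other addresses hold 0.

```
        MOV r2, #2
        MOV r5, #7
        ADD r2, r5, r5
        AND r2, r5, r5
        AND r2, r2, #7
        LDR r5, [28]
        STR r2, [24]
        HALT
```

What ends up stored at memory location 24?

MOV r2, #2 → r2=2
MOV r5, #7 → r5=7
ADD r2, r5, r5 → r2=7+7=14
AND r2, r5, r5 → r2=7&7=7
AND r2, r2, #7 → r2=7&7=7
LDR r5, [28] → r5=M[28]=40
STR r2, [24] → M[24]=7
halt.

7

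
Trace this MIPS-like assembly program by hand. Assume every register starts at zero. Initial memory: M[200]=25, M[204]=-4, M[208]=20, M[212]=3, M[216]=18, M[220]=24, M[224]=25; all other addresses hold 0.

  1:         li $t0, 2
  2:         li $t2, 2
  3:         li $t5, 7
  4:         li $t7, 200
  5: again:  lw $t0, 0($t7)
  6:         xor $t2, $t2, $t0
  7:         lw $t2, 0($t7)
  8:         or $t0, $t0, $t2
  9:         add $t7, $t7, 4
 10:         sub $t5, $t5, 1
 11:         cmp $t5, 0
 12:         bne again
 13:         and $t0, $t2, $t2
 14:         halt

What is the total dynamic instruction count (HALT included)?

62

$t0=2
$t2=2
$t5=7
$t7=200
$t0=M[200]=25
$t2=2^25=27
$t2=M[200]=25
$t0=25|25=25
$t7=200+4=204
$t5=7-1=6
cmp $t5, 0  (cmp 6,0)
bne again: taken
$t0=M[204]=-4
$t2=25^(-4)=-27
$t2=M[204]=-4
$t0=(-4)|(-4)=-4
$t7=204+4=208
$t5=6-1=5
cmp $t5, 0  (cmp 5,0)
bne again: taken
$t0=M[208]=20
$t2=(-4)^20=-24
$t2=M[208]=20
$t0=20|20=20
$t7=208+4=212
$t5=5-1=4
cmp $t5, 0  (cmp 4,0)
bne again: taken
$t0=M[212]=3
$t2=20^3=23
$t2=M[212]=3
$t0=3|3=3
$t7=212+4=216
$t5=4-1=3
cmp $t5, 0  (cmp 3,0)
bne again: taken
$t0=M[216]=18
$t2=3^18=17
$t2=M[216]=18
$t0=18|18=18
$t7=216+4=220
$t5=3-1=2
cmp $t5, 0  (cmp 2,0)
bne again: taken
$t0=M[220]=24
$t2=18^24=10
$t2=M[220]=24
$t0=24|24=24
$t7=220+4=224
$t5=2-1=1
cmp $t5, 0  (cmp 1,0)
bne again: taken
$t0=M[224]=25
$t2=24^25=1
$t2=M[224]=25
$t0=25|25=25
$t7=224+4=228
$t5=1-1=0
cmp $t5, 0  (cmp 0,0)
bne again: not taken
$t0=25&25=25
halt.
Total executed instructions: 62.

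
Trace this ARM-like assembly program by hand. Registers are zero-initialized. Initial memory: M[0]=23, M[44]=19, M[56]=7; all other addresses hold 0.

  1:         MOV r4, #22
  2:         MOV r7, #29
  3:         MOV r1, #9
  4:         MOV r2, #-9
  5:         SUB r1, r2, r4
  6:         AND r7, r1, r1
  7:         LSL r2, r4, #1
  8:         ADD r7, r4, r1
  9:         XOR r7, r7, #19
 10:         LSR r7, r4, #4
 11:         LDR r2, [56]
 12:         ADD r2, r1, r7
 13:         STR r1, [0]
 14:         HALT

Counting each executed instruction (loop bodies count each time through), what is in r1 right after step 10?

after MOV r4, #22: r4=22
after MOV r7, #29: r7=29
after MOV r1, #9: r1=9
after MOV r2, #-9: r2=-9
after SUB r1, r2, r4: r1=(-9)-22=-31
after AND r7, r1, r1: r7=(-31)&(-31)=-31
after LSL r2, r4, #1: r2=22<<1=44
after ADD r7, r4, r1: r7=22+(-31)=-9
after XOR r7, r7, #19: r7=(-9)^19=-28
after LSR r7, r4, #4: r7=22>>4=1
After step 10: r1 = -31.

-31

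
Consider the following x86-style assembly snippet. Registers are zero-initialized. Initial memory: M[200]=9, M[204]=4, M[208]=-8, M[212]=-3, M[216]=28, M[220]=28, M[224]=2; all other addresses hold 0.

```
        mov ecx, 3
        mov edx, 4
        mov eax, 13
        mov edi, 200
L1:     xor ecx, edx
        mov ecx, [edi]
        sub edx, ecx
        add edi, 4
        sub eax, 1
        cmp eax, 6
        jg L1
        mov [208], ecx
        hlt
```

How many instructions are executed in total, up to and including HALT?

55

after mov ecx, 3: ecx=3
after mov edx, 4: edx=4
after mov eax, 13: eax=13
after mov edi, 200: edi=200
after xor ecx, edx: ecx=3^4=7
after mov ecx, [edi]: ecx=M[200]=9
after sub edx, ecx: edx=4-9=-5
after add edi, 4: edi=200+4=204
after sub eax, 1: eax=13-1=12
cmp eax, 6  (cmp 12,6)
jg L1: taken
after xor ecx, edx: ecx=9^(-5)=-14
after mov ecx, [edi]: ecx=M[204]=4
after sub edx, ecx: edx=(-5)-4=-9
after add edi, 4: edi=204+4=208
after sub eax, 1: eax=12-1=11
cmp eax, 6  (cmp 11,6)
jg L1: taken
after xor ecx, edx: ecx=4^(-9)=-13
after mov ecx, [edi]: ecx=M[208]=-8
after sub edx, ecx: edx=(-9)-(-8)=-1
after add edi, 4: edi=208+4=212
after sub eax, 1: eax=11-1=10
cmp eax, 6  (cmp 10,6)
jg L1: taken
after xor ecx, edx: ecx=(-8)^(-1)=7
after mov ecx, [edi]: ecx=M[212]=-3
after sub edx, ecx: edx=(-1)-(-3)=2
after add edi, 4: edi=212+4=216
after sub eax, 1: eax=10-1=9
cmp eax, 6  (cmp 9,6)
jg L1: taken
after xor ecx, edx: ecx=(-3)^2=-1
after mov ecx, [edi]: ecx=M[216]=28
after sub edx, ecx: edx=2-28=-26
after add edi, 4: edi=216+4=220
after sub eax, 1: eax=9-1=8
cmp eax, 6  (cmp 8,6)
jg L1: taken
after xor ecx, edx: ecx=28^(-26)=-6
after mov ecx, [edi]: ecx=M[220]=28
after sub edx, ecx: edx=(-26)-28=-54
after add edi, 4: edi=220+4=224
after sub eax, 1: eax=8-1=7
cmp eax, 6  (cmp 7,6)
jg L1: taken
after xor ecx, edx: ecx=28^(-54)=-42
after mov ecx, [edi]: ecx=M[224]=2
after sub edx, ecx: edx=(-54)-2=-56
after add edi, 4: edi=224+4=228
after sub eax, 1: eax=7-1=6
cmp eax, 6  (cmp 6,6)
jg L1: not taken
mov [208], ecx → M[208]=2
halt.
Total executed instructions: 55.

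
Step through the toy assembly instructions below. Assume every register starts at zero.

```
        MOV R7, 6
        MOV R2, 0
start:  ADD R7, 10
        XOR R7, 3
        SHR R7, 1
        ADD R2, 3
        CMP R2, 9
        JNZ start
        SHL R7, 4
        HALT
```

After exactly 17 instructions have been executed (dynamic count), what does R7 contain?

8

MOV R7, 6 → R7=6
MOV R2, 0 → R2=0
ADD R7, 10 → R7=6+10=16
XOR R7, 3 → R7=16^3=19
SHR R7, 1 → R7=19>>1=9
ADD R2, 3 → R2=0+3=3
CMP R2, 9  (cmp 3,9)
JNZ start: taken
ADD R7, 10 → R7=9+10=19
XOR R7, 3 → R7=19^3=16
SHR R7, 1 → R7=16>>1=8
ADD R2, 3 → R2=3+3=6
CMP R2, 9  (cmp 6,9)
JNZ start: taken
ADD R7, 10 → R7=8+10=18
XOR R7, 3 → R7=18^3=17
SHR R7, 1 → R7=17>>1=8
After step 17: R7 = 8.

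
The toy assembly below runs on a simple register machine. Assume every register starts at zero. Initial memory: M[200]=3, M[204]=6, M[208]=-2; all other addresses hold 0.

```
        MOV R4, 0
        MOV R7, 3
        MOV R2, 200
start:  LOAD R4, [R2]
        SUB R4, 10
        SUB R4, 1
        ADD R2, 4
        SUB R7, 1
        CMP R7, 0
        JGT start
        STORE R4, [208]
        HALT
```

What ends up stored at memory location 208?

MOV R4, 0 → R4=0
MOV R7, 3 → R7=3
MOV R2, 200 → R2=200
LOAD R4, [R2] → R4=M[200]=3
SUB R4, 10 → R4=3-10=-7
SUB R4, 1 → R4=(-7)-1=-8
ADD R2, 4 → R2=200+4=204
SUB R7, 1 → R7=3-1=2
CMP R7, 0  (cmp 2,0)
JGT start: taken
LOAD R4, [R2] → R4=M[204]=6
SUB R4, 10 → R4=6-10=-4
SUB R4, 1 → R4=(-4)-1=-5
ADD R2, 4 → R2=204+4=208
SUB R7, 1 → R7=2-1=1
CMP R7, 0  (cmp 1,0)
JGT start: taken
LOAD R4, [R2] → R4=M[208]=-2
SUB R4, 10 → R4=(-2)-10=-12
SUB R4, 1 → R4=(-12)-1=-13
ADD R2, 4 → R2=208+4=212
SUB R7, 1 → R7=1-1=0
CMP R7, 0  (cmp 0,0)
JGT start: not taken
STORE R4, [208] → M[208]=-13
halt.

-13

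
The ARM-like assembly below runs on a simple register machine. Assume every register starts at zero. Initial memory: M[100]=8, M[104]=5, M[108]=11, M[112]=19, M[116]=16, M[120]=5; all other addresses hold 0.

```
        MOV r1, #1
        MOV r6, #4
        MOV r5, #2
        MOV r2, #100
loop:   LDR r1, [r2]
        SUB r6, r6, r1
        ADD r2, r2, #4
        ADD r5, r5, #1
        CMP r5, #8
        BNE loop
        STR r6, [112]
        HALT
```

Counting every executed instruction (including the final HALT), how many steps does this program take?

after MOV r1, #1: r1=1
after MOV r6, #4: r6=4
after MOV r5, #2: r5=2
after MOV r2, #100: r2=100
after LDR r1, [r2]: r1=M[100]=8
after SUB r6, r6, r1: r6=4-8=-4
after ADD r2, r2, #4: r2=100+4=104
after ADD r5, r5, #1: r5=2+1=3
CMP r5, #8  (cmp 3,8)
BNE loop: taken
after LDR r1, [r2]: r1=M[104]=5
after SUB r6, r6, r1: r6=(-4)-5=-9
after ADD r2, r2, #4: r2=104+4=108
after ADD r5, r5, #1: r5=3+1=4
CMP r5, #8  (cmp 4,8)
BNE loop: taken
after LDR r1, [r2]: r1=M[108]=11
after SUB r6, r6, r1: r6=(-9)-11=-20
after ADD r2, r2, #4: r2=108+4=112
after ADD r5, r5, #1: r5=4+1=5
CMP r5, #8  (cmp 5,8)
BNE loop: taken
after LDR r1, [r2]: r1=M[112]=19
after SUB r6, r6, r1: r6=(-20)-19=-39
after ADD r2, r2, #4: r2=112+4=116
after ADD r5, r5, #1: r5=5+1=6
CMP r5, #8  (cmp 6,8)
BNE loop: taken
after LDR r1, [r2]: r1=M[116]=16
after SUB r6, r6, r1: r6=(-39)-16=-55
after ADD r2, r2, #4: r2=116+4=120
after ADD r5, r5, #1: r5=6+1=7
CMP r5, #8  (cmp 7,8)
BNE loop: taken
after LDR r1, [r2]: r1=M[120]=5
after SUB r6, r6, r1: r6=(-55)-5=-60
after ADD r2, r2, #4: r2=120+4=124
after ADD r5, r5, #1: r5=7+1=8
CMP r5, #8  (cmp 8,8)
BNE loop: not taken
STR r6, [112] → M[112]=-60
halt.
Total executed instructions: 42.

42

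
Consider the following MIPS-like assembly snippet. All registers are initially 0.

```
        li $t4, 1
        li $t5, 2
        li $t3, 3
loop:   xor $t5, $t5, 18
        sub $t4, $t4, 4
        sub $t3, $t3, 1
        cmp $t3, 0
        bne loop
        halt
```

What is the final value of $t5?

16

after li $t4, 1: $t4=1
after li $t5, 2: $t5=2
after li $t3, 3: $t3=3
after xor $t5, $t5, 18: $t5=2^18=16
after sub $t4, $t4, 4: $t4=1-4=-3
after sub $t3, $t3, 1: $t3=3-1=2
cmp $t3, 0  (cmp 2,0)
bne loop: taken
after xor $t5, $t5, 18: $t5=16^18=2
after sub $t4, $t4, 4: $t4=(-3)-4=-7
after sub $t3, $t3, 1: $t3=2-1=1
cmp $t3, 0  (cmp 1,0)
bne loop: taken
after xor $t5, $t5, 18: $t5=2^18=16
after sub $t4, $t4, 4: $t4=(-7)-4=-11
after sub $t3, $t3, 1: $t3=1-1=0
cmp $t3, 0  (cmp 0,0)
bne loop: not taken
halt.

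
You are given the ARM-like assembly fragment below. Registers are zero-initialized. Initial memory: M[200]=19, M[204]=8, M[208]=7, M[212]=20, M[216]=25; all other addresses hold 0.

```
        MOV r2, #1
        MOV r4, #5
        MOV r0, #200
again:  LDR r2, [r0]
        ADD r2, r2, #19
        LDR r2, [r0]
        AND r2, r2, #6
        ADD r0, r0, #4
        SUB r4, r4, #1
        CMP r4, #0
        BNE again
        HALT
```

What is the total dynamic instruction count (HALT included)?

r2=1
r4=5
r0=200
r2=M[200]=19
r2=19+19=38
r2=M[200]=19
r2=19&6=2
r0=200+4=204
r4=5-1=4
CMP r4, #0  (cmp 4,0)
BNE again: taken
r2=M[204]=8
r2=8+19=27
r2=M[204]=8
r2=8&6=0
r0=204+4=208
r4=4-1=3
CMP r4, #0  (cmp 3,0)
BNE again: taken
r2=M[208]=7
r2=7+19=26
r2=M[208]=7
r2=7&6=6
r0=208+4=212
r4=3-1=2
CMP r4, #0  (cmp 2,0)
BNE again: taken
r2=M[212]=20
r2=20+19=39
r2=M[212]=20
r2=20&6=4
r0=212+4=216
r4=2-1=1
CMP r4, #0  (cmp 1,0)
BNE again: taken
r2=M[216]=25
r2=25+19=44
r2=M[216]=25
r2=25&6=0
r0=216+4=220
r4=1-1=0
CMP r4, #0  (cmp 0,0)
BNE again: not taken
halt.
Total executed instructions: 44.

44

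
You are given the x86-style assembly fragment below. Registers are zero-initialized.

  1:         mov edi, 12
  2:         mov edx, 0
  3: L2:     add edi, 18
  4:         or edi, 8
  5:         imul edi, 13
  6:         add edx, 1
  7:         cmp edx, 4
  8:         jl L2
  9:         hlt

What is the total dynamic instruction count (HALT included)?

27

after mov edi, 12: edi=12
after mov edx, 0: edx=0
after add edi, 18: edi=12+18=30
after or edi, 8: edi=30|8=30
after imul edi, 13: edi=30*13=390
after add edx, 1: edx=0+1=1
cmp edx, 4  (cmp 1,4)
jl L2: taken
after add edi, 18: edi=390+18=408
after or edi, 8: edi=408|8=408
after imul edi, 13: edi=408*13=5304
after add edx, 1: edx=1+1=2
cmp edx, 4  (cmp 2,4)
jl L2: taken
after add edi, 18: edi=5304+18=5322
after or edi, 8: edi=5322|8=5322
after imul edi, 13: edi=5322*13=69186
after add edx, 1: edx=2+1=3
cmp edx, 4  (cmp 3,4)
jl L2: taken
after add edi, 18: edi=69186+18=69204
after or edi, 8: edi=69204|8=69212
after imul edi, 13: edi=69212*13=899756
after add edx, 1: edx=3+1=4
cmp edx, 4  (cmp 4,4)
jl L2: not taken
halt.
Total executed instructions: 27.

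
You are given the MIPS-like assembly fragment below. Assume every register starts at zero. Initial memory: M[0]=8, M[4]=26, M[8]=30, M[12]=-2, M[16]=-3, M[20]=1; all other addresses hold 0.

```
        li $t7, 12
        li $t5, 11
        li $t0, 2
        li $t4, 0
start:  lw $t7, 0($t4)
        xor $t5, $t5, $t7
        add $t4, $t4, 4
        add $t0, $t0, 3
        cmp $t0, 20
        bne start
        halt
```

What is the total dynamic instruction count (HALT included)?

41

$t7=12
$t5=11
$t0=2
$t4=0
$t7=M[0]=8
$t5=11^8=3
$t4=0+4=4
$t0=2+3=5
cmp $t0, 20  (cmp 5,20)
bne start: taken
$t7=M[4]=26
$t5=3^26=25
$t4=4+4=8
$t0=5+3=8
cmp $t0, 20  (cmp 8,20)
bne start: taken
$t7=M[8]=30
$t5=25^30=7
$t4=8+4=12
$t0=8+3=11
cmp $t0, 20  (cmp 11,20)
bne start: taken
$t7=M[12]=-2
$t5=7^(-2)=-7
$t4=12+4=16
$t0=11+3=14
cmp $t0, 20  (cmp 14,20)
bne start: taken
$t7=M[16]=-3
$t5=(-7)^(-3)=4
$t4=16+4=20
$t0=14+3=17
cmp $t0, 20  (cmp 17,20)
bne start: taken
$t7=M[20]=1
$t5=4^1=5
$t4=20+4=24
$t0=17+3=20
cmp $t0, 20  (cmp 20,20)
bne start: not taken
halt.
Total executed instructions: 41.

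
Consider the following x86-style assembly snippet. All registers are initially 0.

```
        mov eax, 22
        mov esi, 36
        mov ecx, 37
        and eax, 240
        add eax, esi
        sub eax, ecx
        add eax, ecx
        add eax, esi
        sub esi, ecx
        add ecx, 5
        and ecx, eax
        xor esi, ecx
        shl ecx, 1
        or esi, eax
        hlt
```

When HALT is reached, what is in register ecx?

mov eax, 22 → eax=22
mov esi, 36 → esi=36
mov ecx, 37 → ecx=37
and eax, 240 → eax=22&240=16
add eax, esi → eax=16+36=52
sub eax, ecx → eax=52-37=15
add eax, ecx → eax=15+37=52
add eax, esi → eax=52+36=88
sub esi, ecx → esi=36-37=-1
add ecx, 5 → ecx=37+5=42
and ecx, eax → ecx=42&88=8
xor esi, ecx → esi=(-1)^8=-9
shl ecx, 1 → ecx=8<<1=16
or esi, eax → esi=(-9)|88=-1
halt.

16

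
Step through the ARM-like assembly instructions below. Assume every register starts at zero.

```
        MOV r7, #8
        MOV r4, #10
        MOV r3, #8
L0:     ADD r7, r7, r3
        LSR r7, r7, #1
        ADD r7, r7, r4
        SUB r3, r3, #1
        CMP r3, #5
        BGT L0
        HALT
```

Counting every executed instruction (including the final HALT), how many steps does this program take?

22

r7=8
r4=10
r3=8
r7=8+8=16
r7=16>>1=8
r7=8+10=18
r3=8-1=7
CMP r3, #5  (cmp 7,5)
BGT L0: taken
r7=18+7=25
r7=25>>1=12
r7=12+10=22
r3=7-1=6
CMP r3, #5  (cmp 6,5)
BGT L0: taken
r7=22+6=28
r7=28>>1=14
r7=14+10=24
r3=6-1=5
CMP r3, #5  (cmp 5,5)
BGT L0: not taken
halt.
Total executed instructions: 22.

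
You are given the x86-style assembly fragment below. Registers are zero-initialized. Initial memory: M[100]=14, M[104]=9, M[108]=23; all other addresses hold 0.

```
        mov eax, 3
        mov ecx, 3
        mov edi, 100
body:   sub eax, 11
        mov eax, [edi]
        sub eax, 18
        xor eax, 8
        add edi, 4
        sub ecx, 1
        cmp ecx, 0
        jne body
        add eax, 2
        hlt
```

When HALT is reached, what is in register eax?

15

mov eax, 3 → eax=3
mov ecx, 3 → ecx=3
mov edi, 100 → edi=100
sub eax, 11 → eax=3-11=-8
mov eax, [edi] → eax=M[100]=14
sub eax, 18 → eax=14-18=-4
xor eax, 8 → eax=(-4)^8=-12
add edi, 4 → edi=100+4=104
sub ecx, 1 → ecx=3-1=2
cmp ecx, 0  (cmp 2,0)
jne body: taken
sub eax, 11 → eax=(-12)-11=-23
mov eax, [edi] → eax=M[104]=9
sub eax, 18 → eax=9-18=-9
xor eax, 8 → eax=(-9)^8=-1
add edi, 4 → edi=104+4=108
sub ecx, 1 → ecx=2-1=1
cmp ecx, 0  (cmp 1,0)
jne body: taken
sub eax, 11 → eax=(-1)-11=-12
mov eax, [edi] → eax=M[108]=23
sub eax, 18 → eax=23-18=5
xor eax, 8 → eax=5^8=13
add edi, 4 → edi=108+4=112
sub ecx, 1 → ecx=1-1=0
cmp ecx, 0  (cmp 0,0)
jne body: not taken
add eax, 2 → eax=13+2=15
halt.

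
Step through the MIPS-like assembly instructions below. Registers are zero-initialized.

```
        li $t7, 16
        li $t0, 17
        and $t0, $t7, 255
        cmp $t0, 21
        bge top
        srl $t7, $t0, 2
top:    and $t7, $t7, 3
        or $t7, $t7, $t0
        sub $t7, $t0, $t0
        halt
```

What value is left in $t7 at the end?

after li $t7, 16: $t7=16
after li $t0, 17: $t0=17
after and $t0, $t7, 255: $t0=16&255=16
cmp $t0, 21  (cmp 16,21)
bge top: not taken
after srl $t7, $t0, 2: $t7=16>>2=4
after and $t7, $t7, 3: $t7=4&3=0
after or $t7, $t7, $t0: $t7=0|16=16
after sub $t7, $t0, $t0: $t7=16-16=0
halt.

0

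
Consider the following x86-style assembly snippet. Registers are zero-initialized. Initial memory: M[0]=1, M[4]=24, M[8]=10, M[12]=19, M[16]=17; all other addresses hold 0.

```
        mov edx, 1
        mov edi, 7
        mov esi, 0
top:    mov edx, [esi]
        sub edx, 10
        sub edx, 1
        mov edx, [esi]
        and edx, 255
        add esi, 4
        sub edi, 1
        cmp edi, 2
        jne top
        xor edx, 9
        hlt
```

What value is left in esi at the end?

20

after mov edx, 1: edx=1
after mov edi, 7: edi=7
after mov esi, 0: esi=0
after mov edx, [esi]: edx=M[0]=1
after sub edx, 10: edx=1-10=-9
after sub edx, 1: edx=(-9)-1=-10
after mov edx, [esi]: edx=M[0]=1
after and edx, 255: edx=1&255=1
after add esi, 4: esi=0+4=4
after sub edi, 1: edi=7-1=6
cmp edi, 2  (cmp 6,2)
jne top: taken
after mov edx, [esi]: edx=M[4]=24
after sub edx, 10: edx=24-10=14
after sub edx, 1: edx=14-1=13
after mov edx, [esi]: edx=M[4]=24
after and edx, 255: edx=24&255=24
after add esi, 4: esi=4+4=8
after sub edi, 1: edi=6-1=5
cmp edi, 2  (cmp 5,2)
jne top: taken
after mov edx, [esi]: edx=M[8]=10
after sub edx, 10: edx=10-10=0
after sub edx, 1: edx=0-1=-1
after mov edx, [esi]: edx=M[8]=10
after and edx, 255: edx=10&255=10
after add esi, 4: esi=8+4=12
after sub edi, 1: edi=5-1=4
cmp edi, 2  (cmp 4,2)
jne top: taken
after mov edx, [esi]: edx=M[12]=19
after sub edx, 10: edx=19-10=9
after sub edx, 1: edx=9-1=8
after mov edx, [esi]: edx=M[12]=19
after and edx, 255: edx=19&255=19
after add esi, 4: esi=12+4=16
after sub edi, 1: edi=4-1=3
cmp edi, 2  (cmp 3,2)
jne top: taken
after mov edx, [esi]: edx=M[16]=17
after sub edx, 10: edx=17-10=7
after sub edx, 1: edx=7-1=6
after mov edx, [esi]: edx=M[16]=17
after and edx, 255: edx=17&255=17
after add esi, 4: esi=16+4=20
after sub edi, 1: edi=3-1=2
cmp edi, 2  (cmp 2,2)
jne top: not taken
after xor edx, 9: edx=17^9=24
halt.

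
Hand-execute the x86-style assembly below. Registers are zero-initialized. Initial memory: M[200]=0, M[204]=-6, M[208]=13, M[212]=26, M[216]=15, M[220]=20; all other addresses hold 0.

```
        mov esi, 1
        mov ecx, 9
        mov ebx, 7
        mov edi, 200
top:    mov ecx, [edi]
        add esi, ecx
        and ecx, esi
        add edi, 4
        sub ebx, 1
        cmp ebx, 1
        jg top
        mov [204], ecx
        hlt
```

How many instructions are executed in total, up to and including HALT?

48

esi=1
ecx=9
ebx=7
edi=200
ecx=M[200]=0
esi=1+0=1
ecx=0&1=0
edi=200+4=204
ebx=7-1=6
cmp ebx, 1  (cmp 6,1)
jg top: taken
ecx=M[204]=-6
esi=1+(-6)=-5
ecx=(-6)&(-5)=-6
edi=204+4=208
ebx=6-1=5
cmp ebx, 1  (cmp 5,1)
jg top: taken
ecx=M[208]=13
esi=(-5)+13=8
ecx=13&8=8
edi=208+4=212
ebx=5-1=4
cmp ebx, 1  (cmp 4,1)
jg top: taken
ecx=M[212]=26
esi=8+26=34
ecx=26&34=2
edi=212+4=216
ebx=4-1=3
cmp ebx, 1  (cmp 3,1)
jg top: taken
ecx=M[216]=15
esi=34+15=49
ecx=15&49=1
edi=216+4=220
ebx=3-1=2
cmp ebx, 1  (cmp 2,1)
jg top: taken
ecx=M[220]=20
esi=49+20=69
ecx=20&69=4
edi=220+4=224
ebx=2-1=1
cmp ebx, 1  (cmp 1,1)
jg top: not taken
mov [204], ecx → M[204]=4
halt.
Total executed instructions: 48.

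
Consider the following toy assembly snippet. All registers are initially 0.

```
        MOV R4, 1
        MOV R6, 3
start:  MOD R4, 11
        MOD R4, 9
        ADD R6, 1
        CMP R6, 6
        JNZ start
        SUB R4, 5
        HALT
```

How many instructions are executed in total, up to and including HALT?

19

MOV R4, 1 → R4=1
MOV R6, 3 → R6=3
MOD R4, 11 → R4=1%11=1
MOD R4, 9 → R4=1%9=1
ADD R6, 1 → R6=3+1=4
CMP R6, 6  (cmp 4,6)
JNZ start: taken
MOD R4, 11 → R4=1%11=1
MOD R4, 9 → R4=1%9=1
ADD R6, 1 → R6=4+1=5
CMP R6, 6  (cmp 5,6)
JNZ start: taken
MOD R4, 11 → R4=1%11=1
MOD R4, 9 → R4=1%9=1
ADD R6, 1 → R6=5+1=6
CMP R6, 6  (cmp 6,6)
JNZ start: not taken
SUB R4, 5 → R4=1-5=-4
halt.
Total executed instructions: 19.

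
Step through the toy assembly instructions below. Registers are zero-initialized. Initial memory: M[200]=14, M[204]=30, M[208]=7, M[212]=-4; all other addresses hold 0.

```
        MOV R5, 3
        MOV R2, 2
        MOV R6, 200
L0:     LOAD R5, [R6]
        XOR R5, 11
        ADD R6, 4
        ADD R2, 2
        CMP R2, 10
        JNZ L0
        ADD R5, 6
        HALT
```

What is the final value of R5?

-3

MOV R5, 3 → R5=3
MOV R2, 2 → R2=2
MOV R6, 200 → R6=200
LOAD R5, [R6] → R5=M[200]=14
XOR R5, 11 → R5=14^11=5
ADD R6, 4 → R6=200+4=204
ADD R2, 2 → R2=2+2=4
CMP R2, 10  (cmp 4,10)
JNZ L0: taken
LOAD R5, [R6] → R5=M[204]=30
XOR R5, 11 → R5=30^11=21
ADD R6, 4 → R6=204+4=208
ADD R2, 2 → R2=4+2=6
CMP R2, 10  (cmp 6,10)
JNZ L0: taken
LOAD R5, [R6] → R5=M[208]=7
XOR R5, 11 → R5=7^11=12
ADD R6, 4 → R6=208+4=212
ADD R2, 2 → R2=6+2=8
CMP R2, 10  (cmp 8,10)
JNZ L0: taken
LOAD R5, [R6] → R5=M[212]=-4
XOR R5, 11 → R5=(-4)^11=-9
ADD R6, 4 → R6=212+4=216
ADD R2, 2 → R2=8+2=10
CMP R2, 10  (cmp 10,10)
JNZ L0: not taken
ADD R5, 6 → R5=(-9)+6=-3
halt.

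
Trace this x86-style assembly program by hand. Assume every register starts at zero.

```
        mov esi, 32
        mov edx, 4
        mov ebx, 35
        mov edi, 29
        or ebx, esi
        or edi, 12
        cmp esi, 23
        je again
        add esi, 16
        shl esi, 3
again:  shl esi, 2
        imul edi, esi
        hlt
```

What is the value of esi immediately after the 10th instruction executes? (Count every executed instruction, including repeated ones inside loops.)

384

esi=32
edx=4
ebx=35
edi=29
ebx=35|32=35
edi=29|12=29
cmp esi, 23  (cmp 32,23)
je again: not taken
esi=32+16=48
esi=48<<3=384
After step 10: esi = 384.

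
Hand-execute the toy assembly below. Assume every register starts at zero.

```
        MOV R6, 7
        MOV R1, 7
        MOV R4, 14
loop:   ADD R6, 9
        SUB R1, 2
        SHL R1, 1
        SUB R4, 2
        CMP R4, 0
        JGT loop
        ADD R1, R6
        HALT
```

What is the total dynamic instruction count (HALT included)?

after MOV R6, 7: R6=7
after MOV R1, 7: R1=7
after MOV R4, 14: R4=14
after ADD R6, 9: R6=7+9=16
after SUB R1, 2: R1=7-2=5
after SHL R1, 1: R1=5<<1=10
after SUB R4, 2: R4=14-2=12
CMP R4, 0  (cmp 12,0)
JGT loop: taken
after ADD R6, 9: R6=16+9=25
after SUB R1, 2: R1=10-2=8
after SHL R1, 1: R1=8<<1=16
after SUB R4, 2: R4=12-2=10
CMP R4, 0  (cmp 10,0)
JGT loop: taken
after ADD R6, 9: R6=25+9=34
after SUB R1, 2: R1=16-2=14
after SHL R1, 1: R1=14<<1=28
after SUB R4, 2: R4=10-2=8
CMP R4, 0  (cmp 8,0)
JGT loop: taken
after ADD R6, 9: R6=34+9=43
after SUB R1, 2: R1=28-2=26
after SHL R1, 1: R1=26<<1=52
after SUB R4, 2: R4=8-2=6
CMP R4, 0  (cmp 6,0)
JGT loop: taken
after ADD R6, 9: R6=43+9=52
after SUB R1, 2: R1=52-2=50
after SHL R1, 1: R1=50<<1=100
after SUB R4, 2: R4=6-2=4
CMP R4, 0  (cmp 4,0)
JGT loop: taken
after ADD R6, 9: R6=52+9=61
after SUB R1, 2: R1=100-2=98
after SHL R1, 1: R1=98<<1=196
after SUB R4, 2: R4=4-2=2
CMP R4, 0  (cmp 2,0)
JGT loop: taken
after ADD R6, 9: R6=61+9=70
after SUB R1, 2: R1=196-2=194
after SHL R1, 1: R1=194<<1=388
after SUB R4, 2: R4=2-2=0
CMP R4, 0  (cmp 0,0)
JGT loop: not taken
after ADD R1, R6: R1=388+70=458
halt.
Total executed instructions: 47.

47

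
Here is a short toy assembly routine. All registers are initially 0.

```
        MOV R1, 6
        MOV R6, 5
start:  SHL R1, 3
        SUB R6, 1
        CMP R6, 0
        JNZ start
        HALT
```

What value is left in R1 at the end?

196608

after MOV R1, 6: R1=6
after MOV R6, 5: R6=5
after SHL R1, 3: R1=6<<3=48
after SUB R6, 1: R6=5-1=4
CMP R6, 0  (cmp 4,0)
JNZ start: taken
after SHL R1, 3: R1=48<<3=384
after SUB R6, 1: R6=4-1=3
CMP R6, 0  (cmp 3,0)
JNZ start: taken
after SHL R1, 3: R1=384<<3=3072
after SUB R6, 1: R6=3-1=2
CMP R6, 0  (cmp 2,0)
JNZ start: taken
after SHL R1, 3: R1=3072<<3=24576
after SUB R6, 1: R6=2-1=1
CMP R6, 0  (cmp 1,0)
JNZ start: taken
after SHL R1, 3: R1=24576<<3=196608
after SUB R6, 1: R6=1-1=0
CMP R6, 0  (cmp 0,0)
JNZ start: not taken
halt.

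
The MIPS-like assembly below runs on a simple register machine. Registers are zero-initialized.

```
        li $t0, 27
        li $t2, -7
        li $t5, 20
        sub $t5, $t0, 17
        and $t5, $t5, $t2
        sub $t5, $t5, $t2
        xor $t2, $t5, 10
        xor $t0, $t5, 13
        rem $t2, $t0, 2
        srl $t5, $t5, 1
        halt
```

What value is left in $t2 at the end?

after li $t0, 27: $t0=27
after li $t2, -7: $t2=-7
after li $t5, 20: $t5=20
after sub $t5, $t0, 17: $t5=27-17=10
after and $t5, $t5, $t2: $t5=10&(-7)=8
after sub $t5, $t5, $t2: $t5=8-(-7)=15
after xor $t2, $t5, 10: $t2=15^10=5
after xor $t0, $t5, 13: $t0=15^13=2
after rem $t2, $t0, 2: $t2=2%2=0
after srl $t5, $t5, 1: $t5=15>>1=7
halt.

0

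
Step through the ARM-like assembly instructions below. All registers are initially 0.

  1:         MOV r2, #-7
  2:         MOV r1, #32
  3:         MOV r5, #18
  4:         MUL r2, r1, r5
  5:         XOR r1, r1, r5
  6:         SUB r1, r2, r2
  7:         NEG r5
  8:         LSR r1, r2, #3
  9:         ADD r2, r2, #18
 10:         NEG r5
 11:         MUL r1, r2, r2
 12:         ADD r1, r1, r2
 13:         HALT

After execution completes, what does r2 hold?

after MOV r2, #-7: r2=-7
after MOV r1, #32: r1=32
after MOV r5, #18: r5=18
after MUL r2, r1, r5: r2=32*18=576
after XOR r1, r1, r5: r1=32^18=50
after SUB r1, r2, r2: r1=576-576=0
after NEG r5: r5=-(18)=-18
after LSR r1, r2, #3: r1=576>>3=72
after ADD r2, r2, #18: r2=576+18=594
after NEG r5: r5=-(-18)=18
after MUL r1, r2, r2: r1=594*594=352836
after ADD r1, r1, r2: r1=352836+594=353430
halt.

594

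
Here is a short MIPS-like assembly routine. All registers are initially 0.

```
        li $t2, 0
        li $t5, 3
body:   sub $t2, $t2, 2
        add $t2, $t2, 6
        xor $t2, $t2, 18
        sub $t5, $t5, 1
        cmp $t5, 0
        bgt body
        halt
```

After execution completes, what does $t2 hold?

after li $t2, 0: $t2=0
after li $t5, 3: $t5=3
after sub $t2, $t2, 2: $t2=0-2=-2
after add $t2, $t2, 6: $t2=(-2)+6=4
after xor $t2, $t2, 18: $t2=4^18=22
after sub $t5, $t5, 1: $t5=3-1=2
cmp $t5, 0  (cmp 2,0)
bgt body: taken
after sub $t2, $t2, 2: $t2=22-2=20
after add $t2, $t2, 6: $t2=20+6=26
after xor $t2, $t2, 18: $t2=26^18=8
after sub $t5, $t5, 1: $t5=2-1=1
cmp $t5, 0  (cmp 1,0)
bgt body: taken
after sub $t2, $t2, 2: $t2=8-2=6
after add $t2, $t2, 6: $t2=6+6=12
after xor $t2, $t2, 18: $t2=12^18=30
after sub $t5, $t5, 1: $t5=1-1=0
cmp $t5, 0  (cmp 0,0)
bgt body: not taken
halt.

30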